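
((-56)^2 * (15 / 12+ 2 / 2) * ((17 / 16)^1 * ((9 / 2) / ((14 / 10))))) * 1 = 48195 / 2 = 24097.50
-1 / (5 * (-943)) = 1 / 4715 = 0.00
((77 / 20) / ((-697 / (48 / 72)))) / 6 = -77 / 125460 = -0.00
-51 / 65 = -0.78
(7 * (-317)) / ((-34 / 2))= 2219 / 17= 130.53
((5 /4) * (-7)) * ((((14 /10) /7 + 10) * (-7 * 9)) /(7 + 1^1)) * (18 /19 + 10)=292383 /38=7694.29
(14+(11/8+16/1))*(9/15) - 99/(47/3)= 23511/1880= 12.51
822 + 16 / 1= 838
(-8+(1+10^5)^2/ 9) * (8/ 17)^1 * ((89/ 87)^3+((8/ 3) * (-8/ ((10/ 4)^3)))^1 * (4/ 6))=1055870469490669544/ 12593869875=83840033.28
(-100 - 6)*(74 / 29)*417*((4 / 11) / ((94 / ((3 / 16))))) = -2453211 / 29986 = -81.81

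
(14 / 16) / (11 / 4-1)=1 / 2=0.50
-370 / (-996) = 185 / 498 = 0.37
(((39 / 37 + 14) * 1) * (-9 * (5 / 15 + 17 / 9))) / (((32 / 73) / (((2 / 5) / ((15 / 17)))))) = -691237 / 2220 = -311.37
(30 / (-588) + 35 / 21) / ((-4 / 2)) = -475 / 588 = -0.81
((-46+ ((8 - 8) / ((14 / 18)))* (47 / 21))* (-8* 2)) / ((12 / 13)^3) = 50531 / 54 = 935.76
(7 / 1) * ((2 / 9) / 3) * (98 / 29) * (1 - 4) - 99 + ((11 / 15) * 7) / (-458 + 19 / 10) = -124122769 / 1190421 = -104.27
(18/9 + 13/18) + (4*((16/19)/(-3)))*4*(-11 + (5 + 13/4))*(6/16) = 7.35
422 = 422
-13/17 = -0.76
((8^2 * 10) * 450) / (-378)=-16000 / 21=-761.90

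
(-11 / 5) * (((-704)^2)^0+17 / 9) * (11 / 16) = -1573 / 360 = -4.37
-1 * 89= -89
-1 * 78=-78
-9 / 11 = -0.82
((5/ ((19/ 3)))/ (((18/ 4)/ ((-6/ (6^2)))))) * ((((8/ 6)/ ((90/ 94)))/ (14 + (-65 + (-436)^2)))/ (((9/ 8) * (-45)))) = 1504/ 355362294825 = 0.00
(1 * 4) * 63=252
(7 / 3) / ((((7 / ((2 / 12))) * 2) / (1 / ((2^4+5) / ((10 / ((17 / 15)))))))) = 25 / 2142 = 0.01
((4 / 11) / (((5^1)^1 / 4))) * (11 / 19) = 16 / 95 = 0.17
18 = 18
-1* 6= -6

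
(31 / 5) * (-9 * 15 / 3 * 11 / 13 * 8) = -24552 / 13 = -1888.62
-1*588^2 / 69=-115248 / 23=-5010.78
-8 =-8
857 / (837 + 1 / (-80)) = 68560 / 66959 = 1.02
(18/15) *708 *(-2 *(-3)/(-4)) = -6372/5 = -1274.40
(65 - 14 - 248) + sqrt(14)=-197 + sqrt(14)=-193.26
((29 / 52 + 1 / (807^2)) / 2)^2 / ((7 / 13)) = 50955901118647 / 352872216320832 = 0.14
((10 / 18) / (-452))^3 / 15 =-25 / 201959407296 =-0.00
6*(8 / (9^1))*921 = 4912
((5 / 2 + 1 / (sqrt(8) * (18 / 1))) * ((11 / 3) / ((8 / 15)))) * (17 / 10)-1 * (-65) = 187 * sqrt(2) / 1152 + 3015 / 32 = 94.45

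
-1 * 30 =-30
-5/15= -1/3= -0.33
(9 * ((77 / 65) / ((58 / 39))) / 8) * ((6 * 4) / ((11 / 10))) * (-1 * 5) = -2835 / 29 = -97.76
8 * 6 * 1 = 48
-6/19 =-0.32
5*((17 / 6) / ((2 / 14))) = 99.17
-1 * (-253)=253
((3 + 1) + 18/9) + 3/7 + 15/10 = 111/14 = 7.93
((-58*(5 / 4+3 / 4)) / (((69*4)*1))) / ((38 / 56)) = -812 / 1311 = -0.62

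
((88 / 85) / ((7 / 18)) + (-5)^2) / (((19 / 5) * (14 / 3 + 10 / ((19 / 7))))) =0.87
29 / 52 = 0.56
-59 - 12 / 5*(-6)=-223 / 5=-44.60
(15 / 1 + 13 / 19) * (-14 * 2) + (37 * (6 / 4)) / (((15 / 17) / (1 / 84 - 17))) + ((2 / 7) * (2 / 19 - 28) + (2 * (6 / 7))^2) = -169003339 / 111720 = -1512.74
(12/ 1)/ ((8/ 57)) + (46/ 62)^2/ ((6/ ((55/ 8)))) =3973039/ 46128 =86.13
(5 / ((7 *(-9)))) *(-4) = 0.32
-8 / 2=-4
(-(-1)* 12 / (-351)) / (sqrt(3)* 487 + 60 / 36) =10 / 124868991 - 974* sqrt(3) / 41622997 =-0.00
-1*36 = -36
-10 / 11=-0.91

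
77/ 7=11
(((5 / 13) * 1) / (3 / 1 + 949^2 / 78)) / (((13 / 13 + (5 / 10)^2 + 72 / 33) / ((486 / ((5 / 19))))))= 2437776 / 136026085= 0.02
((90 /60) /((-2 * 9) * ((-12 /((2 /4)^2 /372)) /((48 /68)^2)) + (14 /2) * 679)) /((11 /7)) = 0.00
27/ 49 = 0.55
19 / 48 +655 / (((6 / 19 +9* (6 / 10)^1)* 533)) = 2828587 / 4630704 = 0.61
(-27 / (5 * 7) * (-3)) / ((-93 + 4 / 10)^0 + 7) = 81 / 280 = 0.29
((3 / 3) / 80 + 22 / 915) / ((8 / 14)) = 749 / 11712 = 0.06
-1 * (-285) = 285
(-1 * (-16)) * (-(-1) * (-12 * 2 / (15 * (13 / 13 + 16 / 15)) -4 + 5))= 112 / 31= 3.61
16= 16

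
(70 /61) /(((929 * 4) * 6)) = 0.00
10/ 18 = 5/ 9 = 0.56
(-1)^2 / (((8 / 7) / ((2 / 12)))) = 7 / 48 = 0.15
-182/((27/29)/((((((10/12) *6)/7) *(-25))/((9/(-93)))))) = -2921750/81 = -36070.99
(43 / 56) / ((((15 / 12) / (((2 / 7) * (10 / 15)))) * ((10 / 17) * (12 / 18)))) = 731 / 2450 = 0.30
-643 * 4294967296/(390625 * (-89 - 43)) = 690415992832/12890625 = 53559.54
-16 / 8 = -2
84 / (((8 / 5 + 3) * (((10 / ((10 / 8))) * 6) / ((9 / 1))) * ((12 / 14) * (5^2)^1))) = 147 / 920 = 0.16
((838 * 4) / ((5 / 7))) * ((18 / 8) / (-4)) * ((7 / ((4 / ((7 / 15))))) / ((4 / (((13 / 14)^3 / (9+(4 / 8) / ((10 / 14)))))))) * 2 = -2761629 / 31040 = -88.97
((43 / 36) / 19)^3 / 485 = 79507 / 155206549440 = 0.00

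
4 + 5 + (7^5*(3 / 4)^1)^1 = 50457 / 4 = 12614.25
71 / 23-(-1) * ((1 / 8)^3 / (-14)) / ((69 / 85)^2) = 105340871 / 34126848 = 3.09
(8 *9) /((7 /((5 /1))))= 360 /7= 51.43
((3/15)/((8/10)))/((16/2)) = 1/32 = 0.03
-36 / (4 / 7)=-63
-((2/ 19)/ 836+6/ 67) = -0.09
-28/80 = -7/20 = -0.35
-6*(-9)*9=486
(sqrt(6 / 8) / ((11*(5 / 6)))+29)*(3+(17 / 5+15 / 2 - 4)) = 27*sqrt(3) / 50+2871 / 10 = 288.04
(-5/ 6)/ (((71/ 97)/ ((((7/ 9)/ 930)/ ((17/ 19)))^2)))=-1715833/ 1724997037320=-0.00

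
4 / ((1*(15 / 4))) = 16 / 15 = 1.07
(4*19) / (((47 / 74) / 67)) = 8017.19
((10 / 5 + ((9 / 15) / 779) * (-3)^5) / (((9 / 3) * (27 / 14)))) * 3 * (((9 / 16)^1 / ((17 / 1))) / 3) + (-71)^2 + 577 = 26783752067 / 4767480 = 5618.01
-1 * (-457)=457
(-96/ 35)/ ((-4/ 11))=264/ 35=7.54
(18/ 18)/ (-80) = -1/ 80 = -0.01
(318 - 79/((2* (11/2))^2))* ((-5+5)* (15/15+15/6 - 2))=0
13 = 13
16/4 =4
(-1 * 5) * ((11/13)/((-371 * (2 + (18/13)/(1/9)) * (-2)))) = -55/139496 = -0.00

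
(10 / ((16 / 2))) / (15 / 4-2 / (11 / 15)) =11 / 9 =1.22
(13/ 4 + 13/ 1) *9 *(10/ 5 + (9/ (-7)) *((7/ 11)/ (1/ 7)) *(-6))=58500/ 11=5318.18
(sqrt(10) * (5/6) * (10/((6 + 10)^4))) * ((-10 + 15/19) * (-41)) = 179375 * sqrt(10)/3735552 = 0.15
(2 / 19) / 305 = 2 / 5795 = 0.00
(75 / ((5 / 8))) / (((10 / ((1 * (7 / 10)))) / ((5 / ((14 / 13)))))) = 39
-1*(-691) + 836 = 1527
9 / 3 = 3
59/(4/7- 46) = -413/318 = -1.30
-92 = -92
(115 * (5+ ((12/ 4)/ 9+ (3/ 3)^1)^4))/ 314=76015/ 25434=2.99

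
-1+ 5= 4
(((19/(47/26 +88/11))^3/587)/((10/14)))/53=843876488/2579315788125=0.00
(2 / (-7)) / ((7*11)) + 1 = 537 / 539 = 1.00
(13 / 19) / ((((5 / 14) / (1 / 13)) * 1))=14 / 95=0.15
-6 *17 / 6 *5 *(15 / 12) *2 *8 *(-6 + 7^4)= -4071500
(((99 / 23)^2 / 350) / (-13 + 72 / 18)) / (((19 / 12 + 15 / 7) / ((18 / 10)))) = -58806 / 20697125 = -0.00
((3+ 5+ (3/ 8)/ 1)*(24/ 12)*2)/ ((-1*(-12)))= 67/ 24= 2.79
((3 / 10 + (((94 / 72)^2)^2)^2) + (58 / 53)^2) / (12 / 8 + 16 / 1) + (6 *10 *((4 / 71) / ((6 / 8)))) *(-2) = -59402055999693154787 / 7032991735413964800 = -8.45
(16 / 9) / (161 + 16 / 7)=0.01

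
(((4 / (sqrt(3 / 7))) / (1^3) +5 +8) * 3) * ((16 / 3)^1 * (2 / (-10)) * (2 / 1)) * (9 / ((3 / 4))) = -4992 / 5 -512 * sqrt(21) / 5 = -1467.66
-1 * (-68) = 68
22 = 22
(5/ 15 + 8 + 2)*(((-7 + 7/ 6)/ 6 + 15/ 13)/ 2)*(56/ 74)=18445/ 25974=0.71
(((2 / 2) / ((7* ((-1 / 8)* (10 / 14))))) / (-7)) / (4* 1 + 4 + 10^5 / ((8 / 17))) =2 / 1859445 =0.00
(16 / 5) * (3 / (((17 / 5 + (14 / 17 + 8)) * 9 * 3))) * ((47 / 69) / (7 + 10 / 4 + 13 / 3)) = 25568 / 17851059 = 0.00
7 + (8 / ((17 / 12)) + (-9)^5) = -1003618 / 17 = -59036.35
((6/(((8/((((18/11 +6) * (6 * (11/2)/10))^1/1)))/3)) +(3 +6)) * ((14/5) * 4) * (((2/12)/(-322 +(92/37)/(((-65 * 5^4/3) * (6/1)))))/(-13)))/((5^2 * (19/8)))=0.00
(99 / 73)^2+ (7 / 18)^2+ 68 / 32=14211323 / 3453192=4.12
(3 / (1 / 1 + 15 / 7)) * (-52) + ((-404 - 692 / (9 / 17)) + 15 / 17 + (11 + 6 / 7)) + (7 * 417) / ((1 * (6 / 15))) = 130757131 / 23562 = 5549.49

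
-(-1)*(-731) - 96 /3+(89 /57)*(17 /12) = -520379 /684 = -760.79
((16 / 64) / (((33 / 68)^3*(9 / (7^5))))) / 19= 1321164656 / 6145227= 214.99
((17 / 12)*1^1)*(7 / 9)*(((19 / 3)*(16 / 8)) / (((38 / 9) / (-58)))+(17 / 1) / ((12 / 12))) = -18683 / 108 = -172.99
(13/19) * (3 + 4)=4.79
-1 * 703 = -703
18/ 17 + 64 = 1106/ 17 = 65.06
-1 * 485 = -485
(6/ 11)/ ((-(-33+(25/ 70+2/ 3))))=252/ 14773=0.02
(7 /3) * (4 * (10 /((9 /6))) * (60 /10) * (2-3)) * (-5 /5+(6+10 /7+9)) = -5760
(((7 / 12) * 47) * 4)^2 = 108241 / 9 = 12026.78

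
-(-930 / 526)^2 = -216225 / 69169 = -3.13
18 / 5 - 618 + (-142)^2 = 97748 / 5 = 19549.60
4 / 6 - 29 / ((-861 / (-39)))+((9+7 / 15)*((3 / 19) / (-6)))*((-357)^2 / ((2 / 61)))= -158418830483 / 163590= -968389.45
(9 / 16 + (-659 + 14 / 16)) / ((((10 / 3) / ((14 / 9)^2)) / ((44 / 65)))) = -630091 / 1950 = -323.12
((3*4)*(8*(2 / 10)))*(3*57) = 16416 / 5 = 3283.20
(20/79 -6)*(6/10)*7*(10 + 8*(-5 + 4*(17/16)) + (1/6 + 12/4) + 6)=-1589/5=-317.80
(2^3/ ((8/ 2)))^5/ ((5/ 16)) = 512/ 5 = 102.40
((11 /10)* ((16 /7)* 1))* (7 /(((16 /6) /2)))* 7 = 92.40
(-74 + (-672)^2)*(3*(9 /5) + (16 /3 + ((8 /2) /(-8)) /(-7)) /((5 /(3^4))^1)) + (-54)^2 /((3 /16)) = 293906421 /7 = 41986631.57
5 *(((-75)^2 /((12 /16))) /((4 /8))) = 75000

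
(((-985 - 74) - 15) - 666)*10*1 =-17400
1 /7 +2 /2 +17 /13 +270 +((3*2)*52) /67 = 1689523 /6097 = 277.11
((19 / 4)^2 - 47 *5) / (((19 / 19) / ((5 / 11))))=-1545 / 16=-96.56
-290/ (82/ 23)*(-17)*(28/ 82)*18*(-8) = -67993.53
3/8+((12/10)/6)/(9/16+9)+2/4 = 5483/6120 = 0.90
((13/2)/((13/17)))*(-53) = -901/2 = -450.50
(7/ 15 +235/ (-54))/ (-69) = 1049/ 18630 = 0.06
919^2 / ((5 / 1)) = 844561 / 5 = 168912.20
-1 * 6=-6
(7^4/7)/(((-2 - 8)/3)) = -1029/10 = -102.90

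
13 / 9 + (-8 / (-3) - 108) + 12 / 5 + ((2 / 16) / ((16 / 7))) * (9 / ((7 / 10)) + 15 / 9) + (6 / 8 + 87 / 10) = -525569 / 5760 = -91.24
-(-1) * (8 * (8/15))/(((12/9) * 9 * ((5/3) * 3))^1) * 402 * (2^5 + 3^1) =15008/15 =1000.53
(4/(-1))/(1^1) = -4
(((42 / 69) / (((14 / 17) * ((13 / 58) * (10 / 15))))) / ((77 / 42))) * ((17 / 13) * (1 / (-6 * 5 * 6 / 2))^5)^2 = 142477 / 1076720960131245000000000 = 0.00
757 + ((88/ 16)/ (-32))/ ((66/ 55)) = 290633/ 384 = 756.86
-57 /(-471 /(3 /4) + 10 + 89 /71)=4047 /43789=0.09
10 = 10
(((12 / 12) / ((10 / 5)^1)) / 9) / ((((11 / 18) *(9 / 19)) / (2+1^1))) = 19 / 33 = 0.58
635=635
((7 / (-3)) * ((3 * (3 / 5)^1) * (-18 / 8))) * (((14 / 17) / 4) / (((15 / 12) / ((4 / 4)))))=1323 / 850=1.56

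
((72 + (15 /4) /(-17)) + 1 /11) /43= 1.67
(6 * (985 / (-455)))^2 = 1397124 / 8281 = 168.71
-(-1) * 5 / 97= 0.05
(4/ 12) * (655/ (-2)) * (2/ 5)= -131/ 3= -43.67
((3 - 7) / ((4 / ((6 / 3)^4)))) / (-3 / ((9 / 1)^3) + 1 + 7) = -3888 / 1943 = -2.00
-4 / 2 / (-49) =2 / 49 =0.04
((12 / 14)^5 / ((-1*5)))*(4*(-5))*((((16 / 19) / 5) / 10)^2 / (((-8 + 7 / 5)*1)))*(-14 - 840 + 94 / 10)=2802180096 / 41712873125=0.07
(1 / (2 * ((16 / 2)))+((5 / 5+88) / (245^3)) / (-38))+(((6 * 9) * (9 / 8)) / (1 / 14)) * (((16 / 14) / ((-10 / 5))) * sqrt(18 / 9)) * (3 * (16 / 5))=279415663 / 4470662000-23328 * sqrt(2) / 5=-6598.09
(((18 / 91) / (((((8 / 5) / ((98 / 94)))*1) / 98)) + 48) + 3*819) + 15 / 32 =2518.10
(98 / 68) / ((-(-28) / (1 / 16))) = 7 / 2176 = 0.00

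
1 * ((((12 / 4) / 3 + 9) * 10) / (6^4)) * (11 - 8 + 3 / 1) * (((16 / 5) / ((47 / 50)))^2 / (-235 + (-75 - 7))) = -320000 / 18906831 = -0.02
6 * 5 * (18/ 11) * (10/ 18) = 27.27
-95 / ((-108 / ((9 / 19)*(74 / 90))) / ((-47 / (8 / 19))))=-33041 / 864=-38.24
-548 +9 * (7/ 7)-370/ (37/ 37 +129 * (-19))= -132018/ 245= -538.85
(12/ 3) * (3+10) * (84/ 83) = 52.63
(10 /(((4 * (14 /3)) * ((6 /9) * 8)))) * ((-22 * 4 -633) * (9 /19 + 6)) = -570105 /1216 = -468.84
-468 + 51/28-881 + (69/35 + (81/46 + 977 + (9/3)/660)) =-6489683/17710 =-366.44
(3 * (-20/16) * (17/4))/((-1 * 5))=3.19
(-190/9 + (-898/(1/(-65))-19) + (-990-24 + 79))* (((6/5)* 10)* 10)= 20662160/3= 6887386.67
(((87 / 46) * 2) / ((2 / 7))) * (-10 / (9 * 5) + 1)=1421 / 138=10.30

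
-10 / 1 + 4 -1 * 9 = -15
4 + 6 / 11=50 / 11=4.55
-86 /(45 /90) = -172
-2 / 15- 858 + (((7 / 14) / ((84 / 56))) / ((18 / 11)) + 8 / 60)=-46321 / 54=-857.80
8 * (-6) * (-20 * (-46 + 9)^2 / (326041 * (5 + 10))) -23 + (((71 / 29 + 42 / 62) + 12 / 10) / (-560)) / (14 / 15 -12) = -22.73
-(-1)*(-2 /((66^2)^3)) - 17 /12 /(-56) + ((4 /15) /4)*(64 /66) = 32524772857 /361611031320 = 0.09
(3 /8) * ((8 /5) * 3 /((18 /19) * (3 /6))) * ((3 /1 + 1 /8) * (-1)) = -95 /8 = -11.88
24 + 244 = 268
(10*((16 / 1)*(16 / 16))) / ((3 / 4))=640 / 3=213.33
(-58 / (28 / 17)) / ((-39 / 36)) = 2958 / 91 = 32.51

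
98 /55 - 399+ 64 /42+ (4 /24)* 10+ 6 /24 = -1819253 /4620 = -393.78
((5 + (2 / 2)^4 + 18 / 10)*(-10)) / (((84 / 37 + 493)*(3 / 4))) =-3848 / 18325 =-0.21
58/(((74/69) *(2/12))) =12006/37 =324.49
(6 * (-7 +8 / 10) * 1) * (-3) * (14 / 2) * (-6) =-23436 / 5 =-4687.20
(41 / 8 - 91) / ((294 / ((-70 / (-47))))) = -1145 / 2632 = -0.44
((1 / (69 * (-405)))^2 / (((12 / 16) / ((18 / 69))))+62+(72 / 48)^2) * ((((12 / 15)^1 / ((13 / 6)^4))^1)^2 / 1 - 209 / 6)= -19673692105778150845689823 / 8790916050756764145000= -2237.96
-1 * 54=-54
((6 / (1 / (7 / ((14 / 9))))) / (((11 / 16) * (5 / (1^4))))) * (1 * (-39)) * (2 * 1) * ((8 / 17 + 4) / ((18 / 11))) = -142272 / 85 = -1673.79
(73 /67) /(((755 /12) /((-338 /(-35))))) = 296088 /1770475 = 0.17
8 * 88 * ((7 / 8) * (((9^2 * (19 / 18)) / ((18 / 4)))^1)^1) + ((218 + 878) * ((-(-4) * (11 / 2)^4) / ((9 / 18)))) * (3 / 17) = 24268772 / 17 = 1427574.82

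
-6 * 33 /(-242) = 9 /11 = 0.82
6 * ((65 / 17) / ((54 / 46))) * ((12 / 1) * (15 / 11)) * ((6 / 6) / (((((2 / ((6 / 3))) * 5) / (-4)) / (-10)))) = 478400 / 187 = 2558.29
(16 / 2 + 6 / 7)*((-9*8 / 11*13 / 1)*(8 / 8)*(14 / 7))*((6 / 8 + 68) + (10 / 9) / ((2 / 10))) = -8624200 / 77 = -112002.60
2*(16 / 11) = 32 / 11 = 2.91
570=570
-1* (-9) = 9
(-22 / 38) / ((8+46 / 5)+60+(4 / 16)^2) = -880 / 117439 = -0.01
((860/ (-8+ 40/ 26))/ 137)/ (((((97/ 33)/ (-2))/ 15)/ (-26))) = -23981100/ 93023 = -257.80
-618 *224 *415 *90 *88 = -454998297600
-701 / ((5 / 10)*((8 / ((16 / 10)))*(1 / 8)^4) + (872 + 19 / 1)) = -5742592 / 7299077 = -0.79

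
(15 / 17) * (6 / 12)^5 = 15 / 544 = 0.03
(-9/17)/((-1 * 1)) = 9/17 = 0.53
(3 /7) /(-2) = -3 /14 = -0.21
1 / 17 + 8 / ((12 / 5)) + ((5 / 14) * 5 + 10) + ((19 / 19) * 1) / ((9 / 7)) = 34177 / 2142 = 15.96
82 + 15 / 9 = 251 / 3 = 83.67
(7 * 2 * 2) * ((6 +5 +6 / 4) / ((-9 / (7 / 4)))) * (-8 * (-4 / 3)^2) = 78400 / 81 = 967.90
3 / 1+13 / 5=28 / 5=5.60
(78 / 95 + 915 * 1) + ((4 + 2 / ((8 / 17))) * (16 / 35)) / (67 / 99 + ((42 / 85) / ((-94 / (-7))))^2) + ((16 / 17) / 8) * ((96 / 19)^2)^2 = 41460370728968035539 / 41541074703650585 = 998.06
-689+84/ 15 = -3417/ 5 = -683.40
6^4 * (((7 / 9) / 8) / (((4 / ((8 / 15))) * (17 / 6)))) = 504 / 85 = 5.93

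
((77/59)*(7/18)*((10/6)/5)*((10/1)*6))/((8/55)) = 148225/2124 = 69.79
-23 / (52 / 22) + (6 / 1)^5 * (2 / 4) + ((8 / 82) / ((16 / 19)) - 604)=6980989 / 2132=3274.39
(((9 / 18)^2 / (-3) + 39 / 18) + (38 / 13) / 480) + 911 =949613 / 1040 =913.09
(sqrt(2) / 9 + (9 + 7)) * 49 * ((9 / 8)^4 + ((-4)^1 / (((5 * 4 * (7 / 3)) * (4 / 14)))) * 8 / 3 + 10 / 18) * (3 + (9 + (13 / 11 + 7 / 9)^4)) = 7874073408329947 * sqrt(2) / 39837837726720 + 7874073408329947 / 276651650880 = 28741.57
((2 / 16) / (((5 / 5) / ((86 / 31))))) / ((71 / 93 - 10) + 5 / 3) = -129 / 2816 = -0.05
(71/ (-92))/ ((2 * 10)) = -71/ 1840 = -0.04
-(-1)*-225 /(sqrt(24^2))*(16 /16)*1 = -75 /8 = -9.38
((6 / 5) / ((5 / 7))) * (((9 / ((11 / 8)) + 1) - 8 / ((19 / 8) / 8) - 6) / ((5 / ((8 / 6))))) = -297304 / 26125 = -11.38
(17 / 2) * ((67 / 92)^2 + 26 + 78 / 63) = 83906509 / 355488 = 236.03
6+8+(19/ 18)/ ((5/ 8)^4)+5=145787/ 5625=25.92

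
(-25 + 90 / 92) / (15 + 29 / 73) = -80665 / 51704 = -1.56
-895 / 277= -3.23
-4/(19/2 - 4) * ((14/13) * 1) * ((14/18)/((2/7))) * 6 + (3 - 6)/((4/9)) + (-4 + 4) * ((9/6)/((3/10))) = -33535/1716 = -19.54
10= 10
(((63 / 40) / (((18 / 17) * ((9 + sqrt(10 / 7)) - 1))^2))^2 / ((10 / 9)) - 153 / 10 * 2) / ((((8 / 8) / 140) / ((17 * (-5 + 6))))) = -72827.41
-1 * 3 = -3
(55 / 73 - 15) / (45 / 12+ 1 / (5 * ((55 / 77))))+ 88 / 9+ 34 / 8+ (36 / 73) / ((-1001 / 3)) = 855549287 / 81549468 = 10.49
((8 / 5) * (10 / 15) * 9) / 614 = 24 / 1535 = 0.02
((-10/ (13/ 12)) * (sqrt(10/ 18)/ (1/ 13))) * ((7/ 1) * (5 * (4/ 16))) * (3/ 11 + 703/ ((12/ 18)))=-825490.23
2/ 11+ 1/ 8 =27/ 88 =0.31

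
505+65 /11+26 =536.91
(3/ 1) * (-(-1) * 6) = 18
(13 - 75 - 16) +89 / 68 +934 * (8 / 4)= 121809 / 68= 1791.31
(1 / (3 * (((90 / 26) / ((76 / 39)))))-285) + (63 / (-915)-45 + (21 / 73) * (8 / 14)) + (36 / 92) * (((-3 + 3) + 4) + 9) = -2693109500 / 8295939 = -324.63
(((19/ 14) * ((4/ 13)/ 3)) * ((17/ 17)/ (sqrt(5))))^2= 0.00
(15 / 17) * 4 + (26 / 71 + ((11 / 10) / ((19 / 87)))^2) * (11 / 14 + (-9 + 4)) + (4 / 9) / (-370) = -104.93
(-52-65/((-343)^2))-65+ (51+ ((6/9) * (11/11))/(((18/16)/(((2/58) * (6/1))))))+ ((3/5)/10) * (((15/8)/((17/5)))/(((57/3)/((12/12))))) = -10453935807827/158690618352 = -65.88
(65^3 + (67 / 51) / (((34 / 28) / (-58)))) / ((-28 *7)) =-238045471 / 169932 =-1400.83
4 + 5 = 9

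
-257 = -257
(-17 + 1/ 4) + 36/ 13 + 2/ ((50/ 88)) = -13599/ 1300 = -10.46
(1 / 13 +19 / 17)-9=-1725 / 221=-7.81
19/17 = 1.12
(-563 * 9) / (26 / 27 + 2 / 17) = -2325753 / 496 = -4689.02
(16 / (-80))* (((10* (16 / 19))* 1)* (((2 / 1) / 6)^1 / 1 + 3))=-320 / 57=-5.61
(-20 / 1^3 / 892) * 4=-20 / 223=-0.09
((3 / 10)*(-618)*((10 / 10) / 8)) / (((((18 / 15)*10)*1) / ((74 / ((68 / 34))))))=-11433 / 160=-71.46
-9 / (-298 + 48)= 9 / 250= 0.04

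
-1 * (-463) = 463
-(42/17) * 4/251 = -0.04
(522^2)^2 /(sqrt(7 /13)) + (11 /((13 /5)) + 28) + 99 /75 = 10904 /325 + 74247530256 * sqrt(91) /7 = 101182328204.39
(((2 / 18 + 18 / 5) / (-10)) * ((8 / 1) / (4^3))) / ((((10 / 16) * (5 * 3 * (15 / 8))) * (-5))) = 668 / 1265625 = 0.00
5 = 5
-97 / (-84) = 97 / 84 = 1.15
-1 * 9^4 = -6561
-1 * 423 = -423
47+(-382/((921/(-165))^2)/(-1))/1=5585253/94249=59.26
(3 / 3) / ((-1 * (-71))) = 1 / 71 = 0.01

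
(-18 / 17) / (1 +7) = -9 / 68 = -0.13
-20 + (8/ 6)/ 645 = -38696/ 1935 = -20.00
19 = 19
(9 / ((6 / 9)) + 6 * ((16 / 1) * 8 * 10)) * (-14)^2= 1507926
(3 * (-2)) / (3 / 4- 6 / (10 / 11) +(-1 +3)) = 120 / 77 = 1.56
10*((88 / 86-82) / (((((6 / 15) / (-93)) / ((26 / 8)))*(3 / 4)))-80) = 35046750 / 43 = 815040.70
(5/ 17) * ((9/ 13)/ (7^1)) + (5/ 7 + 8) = 8.74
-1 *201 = -201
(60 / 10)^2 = 36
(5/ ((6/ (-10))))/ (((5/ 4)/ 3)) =-20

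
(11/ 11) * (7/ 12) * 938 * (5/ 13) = 16415/ 78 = 210.45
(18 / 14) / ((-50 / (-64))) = 288 / 175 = 1.65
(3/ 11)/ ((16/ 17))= 51/ 176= 0.29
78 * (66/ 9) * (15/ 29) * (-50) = -429000/ 29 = -14793.10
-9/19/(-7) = 9/133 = 0.07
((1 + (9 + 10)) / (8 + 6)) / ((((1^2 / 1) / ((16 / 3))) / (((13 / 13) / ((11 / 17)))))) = 11.77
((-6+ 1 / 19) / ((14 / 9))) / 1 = -1017 / 266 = -3.82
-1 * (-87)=87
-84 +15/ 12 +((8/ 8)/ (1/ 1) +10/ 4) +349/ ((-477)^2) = -72125297/ 910116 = -79.25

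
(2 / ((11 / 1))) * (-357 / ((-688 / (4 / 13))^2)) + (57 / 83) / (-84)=-130824475 / 15976528568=-0.01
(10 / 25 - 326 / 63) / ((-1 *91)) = 1504 / 28665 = 0.05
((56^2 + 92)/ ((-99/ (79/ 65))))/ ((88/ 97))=-2061347/ 47190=-43.68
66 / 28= 33 / 14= 2.36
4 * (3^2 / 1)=36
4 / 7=0.57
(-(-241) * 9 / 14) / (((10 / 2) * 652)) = 2169 / 45640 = 0.05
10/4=5/2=2.50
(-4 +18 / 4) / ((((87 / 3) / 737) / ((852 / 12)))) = 52327 / 58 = 902.19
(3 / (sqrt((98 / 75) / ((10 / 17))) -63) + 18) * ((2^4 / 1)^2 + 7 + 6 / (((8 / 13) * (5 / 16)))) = 5611839993 / 1062530 -4413 * sqrt(255) / 212506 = 5281.25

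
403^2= 162409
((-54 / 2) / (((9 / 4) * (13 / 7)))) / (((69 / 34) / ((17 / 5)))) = -16184 / 1495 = -10.83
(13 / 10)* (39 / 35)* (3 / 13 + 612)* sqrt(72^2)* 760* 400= 19411591680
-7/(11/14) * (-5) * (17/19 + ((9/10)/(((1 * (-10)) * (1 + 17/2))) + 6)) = 320509/1045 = 306.71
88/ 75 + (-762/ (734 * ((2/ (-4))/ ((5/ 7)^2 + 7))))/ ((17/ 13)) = 300308168/ 22928325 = 13.10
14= 14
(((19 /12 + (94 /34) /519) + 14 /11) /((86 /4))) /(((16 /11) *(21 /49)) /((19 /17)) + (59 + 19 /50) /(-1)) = -1231164375 /544150940161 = -0.00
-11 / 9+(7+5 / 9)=19 / 3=6.33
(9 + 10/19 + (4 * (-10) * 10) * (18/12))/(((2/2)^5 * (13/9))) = -7767/19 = -408.79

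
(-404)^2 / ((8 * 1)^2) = 10201 / 4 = 2550.25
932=932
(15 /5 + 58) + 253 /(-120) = 7067 /120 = 58.89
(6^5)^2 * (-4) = -241864704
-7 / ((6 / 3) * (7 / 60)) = -30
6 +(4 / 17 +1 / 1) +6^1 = 225 / 17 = 13.24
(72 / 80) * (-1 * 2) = -9 / 5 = -1.80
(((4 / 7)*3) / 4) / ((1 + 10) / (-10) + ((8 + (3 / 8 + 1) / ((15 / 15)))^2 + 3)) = 960 / 201131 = 0.00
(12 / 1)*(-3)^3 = -324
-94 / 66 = -47 / 33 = -1.42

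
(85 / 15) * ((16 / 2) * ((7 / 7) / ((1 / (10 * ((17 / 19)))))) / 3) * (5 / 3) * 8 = 924800 / 513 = 1802.73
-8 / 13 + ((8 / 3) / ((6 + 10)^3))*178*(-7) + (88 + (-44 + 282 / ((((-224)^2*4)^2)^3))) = 54263686219696366495333214924576123 / 1274590799776612617930956416745472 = 42.57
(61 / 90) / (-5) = -61 / 450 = -0.14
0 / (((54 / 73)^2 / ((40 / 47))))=0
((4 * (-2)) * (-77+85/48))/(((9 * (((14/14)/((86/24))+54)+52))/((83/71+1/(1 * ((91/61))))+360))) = 90751012853/398611395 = 227.67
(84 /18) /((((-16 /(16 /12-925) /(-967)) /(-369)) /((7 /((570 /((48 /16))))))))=5383230013 /1520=3541598.69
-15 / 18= -5 / 6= -0.83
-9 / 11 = -0.82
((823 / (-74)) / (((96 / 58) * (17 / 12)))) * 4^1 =-23867 / 1258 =-18.97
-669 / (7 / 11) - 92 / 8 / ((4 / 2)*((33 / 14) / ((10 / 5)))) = -243974 / 231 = -1056.16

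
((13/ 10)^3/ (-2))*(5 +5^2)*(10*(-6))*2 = 19773/ 5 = 3954.60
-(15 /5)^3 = -27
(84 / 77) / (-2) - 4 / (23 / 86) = -3922 / 253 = -15.50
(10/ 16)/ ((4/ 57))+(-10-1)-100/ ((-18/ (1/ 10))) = -443/ 288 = -1.54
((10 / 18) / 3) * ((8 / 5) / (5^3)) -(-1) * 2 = 6758 / 3375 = 2.00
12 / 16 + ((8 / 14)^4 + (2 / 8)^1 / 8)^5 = 2008171511480871809890017 / 2677384173609113649938432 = 0.75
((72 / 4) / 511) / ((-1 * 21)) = -6 / 3577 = -0.00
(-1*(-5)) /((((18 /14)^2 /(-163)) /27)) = -39935 /3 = -13311.67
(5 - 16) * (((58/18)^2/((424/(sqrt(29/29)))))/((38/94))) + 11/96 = -1440109/2610144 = -0.55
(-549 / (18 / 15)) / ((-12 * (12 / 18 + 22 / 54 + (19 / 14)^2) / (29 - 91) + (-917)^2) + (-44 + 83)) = -12508965 / 22992668807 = -0.00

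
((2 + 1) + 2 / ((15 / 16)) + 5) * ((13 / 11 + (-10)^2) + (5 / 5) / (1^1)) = 170848 / 165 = 1035.44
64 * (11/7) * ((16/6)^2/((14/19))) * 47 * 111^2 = 27540862976/49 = 562058428.08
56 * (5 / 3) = 280 / 3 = 93.33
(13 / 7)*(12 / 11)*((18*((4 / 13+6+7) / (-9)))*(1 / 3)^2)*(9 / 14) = -2076 / 539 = -3.85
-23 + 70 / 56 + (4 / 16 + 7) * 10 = 203 / 4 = 50.75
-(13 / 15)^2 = -169 / 225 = -0.75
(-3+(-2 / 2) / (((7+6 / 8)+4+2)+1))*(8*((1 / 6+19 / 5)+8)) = -259916 / 885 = -293.69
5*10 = 50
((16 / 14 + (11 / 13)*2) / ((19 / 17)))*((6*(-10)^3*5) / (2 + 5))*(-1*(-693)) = -13026420000 / 1729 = -7534077.50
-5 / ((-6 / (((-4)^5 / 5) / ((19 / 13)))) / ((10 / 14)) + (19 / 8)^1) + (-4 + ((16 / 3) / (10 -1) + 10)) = 1986286 / 437589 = 4.54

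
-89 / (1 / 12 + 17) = -1068 / 205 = -5.21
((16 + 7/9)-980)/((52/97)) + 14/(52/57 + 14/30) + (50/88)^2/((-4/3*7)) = -1484440864861/830846016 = -1786.66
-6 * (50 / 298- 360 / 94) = 153870 / 7003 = 21.97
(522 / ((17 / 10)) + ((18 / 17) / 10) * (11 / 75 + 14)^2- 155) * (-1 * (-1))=9203846 / 53125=173.25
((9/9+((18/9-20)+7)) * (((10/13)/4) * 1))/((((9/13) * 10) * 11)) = -5/198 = -0.03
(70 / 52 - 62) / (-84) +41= 41.72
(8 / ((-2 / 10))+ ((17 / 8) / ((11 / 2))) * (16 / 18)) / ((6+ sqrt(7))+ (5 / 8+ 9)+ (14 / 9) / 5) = -900938480 / 352065659+ 56534400 * sqrt(7) / 352065659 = -2.13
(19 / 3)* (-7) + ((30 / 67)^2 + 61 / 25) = -14036938 / 336675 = -41.69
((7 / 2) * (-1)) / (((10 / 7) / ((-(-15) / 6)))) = -49 / 8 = -6.12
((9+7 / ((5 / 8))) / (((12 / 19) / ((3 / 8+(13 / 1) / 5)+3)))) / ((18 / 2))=458641 / 21600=21.23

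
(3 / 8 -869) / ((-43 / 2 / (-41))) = -284909 / 172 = -1656.45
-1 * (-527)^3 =146363183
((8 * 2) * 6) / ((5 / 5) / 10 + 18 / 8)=1920 / 47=40.85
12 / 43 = 0.28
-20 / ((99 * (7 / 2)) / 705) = -40.69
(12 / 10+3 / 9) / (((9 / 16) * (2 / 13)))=2392 / 135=17.72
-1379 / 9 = -153.22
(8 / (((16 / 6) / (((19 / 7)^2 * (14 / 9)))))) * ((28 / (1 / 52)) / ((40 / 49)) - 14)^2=8074755584 / 75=107663407.79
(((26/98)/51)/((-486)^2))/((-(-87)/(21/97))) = 13/237197707236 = 0.00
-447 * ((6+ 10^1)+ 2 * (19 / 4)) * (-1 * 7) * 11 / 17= 103257 / 2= 51628.50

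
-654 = -654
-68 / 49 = -1.39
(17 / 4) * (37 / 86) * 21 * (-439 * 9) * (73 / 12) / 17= -54288.92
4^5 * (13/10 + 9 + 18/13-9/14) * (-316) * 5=-1625686016/91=-17864681.49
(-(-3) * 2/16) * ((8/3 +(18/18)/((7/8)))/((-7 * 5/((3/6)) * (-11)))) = 1/539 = 0.00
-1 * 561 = -561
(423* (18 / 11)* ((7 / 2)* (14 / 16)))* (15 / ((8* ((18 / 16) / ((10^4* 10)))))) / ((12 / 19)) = 6153328125 / 11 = 559393465.91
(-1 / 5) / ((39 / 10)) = -2 / 39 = -0.05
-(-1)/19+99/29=1910/551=3.47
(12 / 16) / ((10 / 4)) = 3 / 10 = 0.30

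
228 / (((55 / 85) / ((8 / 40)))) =3876 / 55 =70.47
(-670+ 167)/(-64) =503/64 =7.86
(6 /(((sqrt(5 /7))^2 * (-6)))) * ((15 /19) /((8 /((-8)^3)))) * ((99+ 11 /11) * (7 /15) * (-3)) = -188160 /19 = -9903.16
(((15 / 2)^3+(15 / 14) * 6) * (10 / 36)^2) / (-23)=-66625 / 46368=-1.44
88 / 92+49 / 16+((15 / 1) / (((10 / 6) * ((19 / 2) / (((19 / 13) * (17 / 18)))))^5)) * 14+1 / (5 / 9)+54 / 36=50634368767139 / 6917188590000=7.32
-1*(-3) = 3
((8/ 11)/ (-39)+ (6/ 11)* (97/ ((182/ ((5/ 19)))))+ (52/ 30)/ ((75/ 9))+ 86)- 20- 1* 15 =51.27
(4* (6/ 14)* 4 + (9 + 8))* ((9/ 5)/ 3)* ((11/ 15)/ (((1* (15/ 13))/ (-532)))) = -1814956/ 375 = -4839.88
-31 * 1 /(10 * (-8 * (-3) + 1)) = -31 /250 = -0.12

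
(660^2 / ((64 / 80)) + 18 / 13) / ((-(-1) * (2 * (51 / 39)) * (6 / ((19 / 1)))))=22415307 / 34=659273.74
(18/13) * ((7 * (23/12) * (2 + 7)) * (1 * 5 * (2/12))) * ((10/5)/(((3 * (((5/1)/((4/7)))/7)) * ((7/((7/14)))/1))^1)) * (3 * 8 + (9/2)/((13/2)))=22149/169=131.06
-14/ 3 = -4.67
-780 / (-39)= 20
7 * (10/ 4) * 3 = 105/ 2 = 52.50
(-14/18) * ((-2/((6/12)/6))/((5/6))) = 22.40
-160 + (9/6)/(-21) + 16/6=-157.40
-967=-967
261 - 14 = 247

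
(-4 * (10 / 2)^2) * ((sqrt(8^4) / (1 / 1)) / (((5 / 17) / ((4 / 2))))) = -43520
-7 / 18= -0.39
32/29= 1.10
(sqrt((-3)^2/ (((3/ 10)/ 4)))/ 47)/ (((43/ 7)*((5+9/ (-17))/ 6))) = 357*sqrt(30)/ 38399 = 0.05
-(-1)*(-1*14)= -14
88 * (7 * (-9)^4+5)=4042016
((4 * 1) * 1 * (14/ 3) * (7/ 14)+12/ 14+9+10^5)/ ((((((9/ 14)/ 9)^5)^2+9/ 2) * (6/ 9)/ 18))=781137443668571136/ 1301645947393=600115.14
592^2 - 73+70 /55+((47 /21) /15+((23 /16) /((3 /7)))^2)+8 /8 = 310822960577 /887040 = 350404.67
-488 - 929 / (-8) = -2975 / 8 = -371.88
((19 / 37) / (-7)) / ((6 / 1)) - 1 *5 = -7789 / 1554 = -5.01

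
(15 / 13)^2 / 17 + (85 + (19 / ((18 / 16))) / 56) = 15453677 / 180999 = 85.38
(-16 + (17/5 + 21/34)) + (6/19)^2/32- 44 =-13741783/245480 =-55.98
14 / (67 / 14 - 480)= -196 / 6653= -0.03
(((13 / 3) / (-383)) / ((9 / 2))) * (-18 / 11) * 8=416 / 12639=0.03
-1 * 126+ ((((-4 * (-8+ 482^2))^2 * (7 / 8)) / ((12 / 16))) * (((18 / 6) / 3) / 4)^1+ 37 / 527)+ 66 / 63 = 929124000961635 / 3689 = 251863377869.78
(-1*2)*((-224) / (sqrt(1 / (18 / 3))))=448*sqrt(6)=1097.37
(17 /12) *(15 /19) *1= 85 /76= 1.12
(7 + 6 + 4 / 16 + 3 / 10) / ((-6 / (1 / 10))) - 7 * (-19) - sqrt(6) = 159329 / 1200 - sqrt(6) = 130.32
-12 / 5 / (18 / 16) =-32 / 15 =-2.13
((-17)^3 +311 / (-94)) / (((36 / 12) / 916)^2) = -193877733224 / 423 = -458339794.86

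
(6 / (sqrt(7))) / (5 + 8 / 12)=18 * sqrt(7) / 119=0.40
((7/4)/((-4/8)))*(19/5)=-133/10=-13.30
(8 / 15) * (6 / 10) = 0.32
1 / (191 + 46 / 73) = 73 / 13989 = 0.01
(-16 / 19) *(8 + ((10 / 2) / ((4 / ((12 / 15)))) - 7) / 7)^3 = -2000000 / 6517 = -306.89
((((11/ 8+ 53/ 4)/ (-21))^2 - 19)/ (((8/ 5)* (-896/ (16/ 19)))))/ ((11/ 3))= 870945/ 293629952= 0.00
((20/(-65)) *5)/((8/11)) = -55/26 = -2.12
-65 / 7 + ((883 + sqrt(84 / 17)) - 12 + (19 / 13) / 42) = 2 *sqrt(357) / 17 + 470515 / 546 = 863.97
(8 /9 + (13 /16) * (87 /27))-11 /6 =241 /144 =1.67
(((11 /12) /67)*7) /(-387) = -77 /311148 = -0.00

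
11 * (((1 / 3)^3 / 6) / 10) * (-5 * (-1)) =11 / 324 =0.03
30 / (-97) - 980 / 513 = -110450 / 49761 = -2.22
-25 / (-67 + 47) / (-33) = -0.04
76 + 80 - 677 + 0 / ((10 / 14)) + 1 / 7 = -3646 / 7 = -520.86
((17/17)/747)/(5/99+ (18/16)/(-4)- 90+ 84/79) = -27808/1852237711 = -0.00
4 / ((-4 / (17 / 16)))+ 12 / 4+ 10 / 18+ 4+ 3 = 1367 / 144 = 9.49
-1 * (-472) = 472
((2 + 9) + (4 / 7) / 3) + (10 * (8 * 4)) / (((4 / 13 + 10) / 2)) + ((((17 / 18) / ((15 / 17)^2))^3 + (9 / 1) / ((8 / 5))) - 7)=1147935633296359 / 15577864312500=73.69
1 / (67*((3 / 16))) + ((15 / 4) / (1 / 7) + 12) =30817 / 804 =38.33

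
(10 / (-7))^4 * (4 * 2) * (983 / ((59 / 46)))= 3617440000 / 141659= 25536.25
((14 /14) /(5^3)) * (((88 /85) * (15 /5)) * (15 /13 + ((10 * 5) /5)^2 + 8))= 374616 /138125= 2.71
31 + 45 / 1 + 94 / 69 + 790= 59848 / 69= 867.36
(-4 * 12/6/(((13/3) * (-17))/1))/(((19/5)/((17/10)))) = 12/247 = 0.05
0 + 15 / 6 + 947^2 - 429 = 1792765 / 2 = 896382.50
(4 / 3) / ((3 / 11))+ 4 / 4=53 / 9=5.89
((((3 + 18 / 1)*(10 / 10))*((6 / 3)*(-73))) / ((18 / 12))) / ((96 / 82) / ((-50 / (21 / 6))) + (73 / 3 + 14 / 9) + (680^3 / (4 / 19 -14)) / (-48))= -2470122900 / 574115237039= -0.00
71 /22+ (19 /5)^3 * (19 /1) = 2875937 /2750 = 1045.80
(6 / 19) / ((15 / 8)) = 16 / 95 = 0.17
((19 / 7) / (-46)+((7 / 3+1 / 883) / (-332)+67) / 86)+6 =10228747988 / 1522139241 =6.72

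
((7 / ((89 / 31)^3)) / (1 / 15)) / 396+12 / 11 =102558221 / 93055908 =1.10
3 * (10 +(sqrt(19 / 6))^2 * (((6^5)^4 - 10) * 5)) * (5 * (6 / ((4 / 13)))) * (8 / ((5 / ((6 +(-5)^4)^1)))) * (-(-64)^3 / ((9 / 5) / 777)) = 1934465597075088889442231910400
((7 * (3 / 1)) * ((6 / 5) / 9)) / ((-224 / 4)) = -1 / 20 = -0.05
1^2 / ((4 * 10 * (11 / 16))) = 2 / 55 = 0.04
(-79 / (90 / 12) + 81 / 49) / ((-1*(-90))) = -6527 / 66150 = -0.10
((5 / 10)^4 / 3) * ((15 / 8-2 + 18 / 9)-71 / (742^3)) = 382986047 / 9804443712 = 0.04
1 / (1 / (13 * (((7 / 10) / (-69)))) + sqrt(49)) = -91 / 53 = -1.72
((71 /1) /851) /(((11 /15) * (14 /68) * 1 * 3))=12070 /65527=0.18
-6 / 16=-3 / 8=-0.38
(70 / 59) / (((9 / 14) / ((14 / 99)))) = 13720 / 52569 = 0.26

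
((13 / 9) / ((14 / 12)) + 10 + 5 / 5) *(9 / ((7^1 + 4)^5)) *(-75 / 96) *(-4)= 19275 / 9018856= 0.00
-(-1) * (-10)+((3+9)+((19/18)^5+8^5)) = 61923619459/1889568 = 32771.31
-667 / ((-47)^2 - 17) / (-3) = 0.10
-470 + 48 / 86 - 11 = -20659 / 43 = -480.44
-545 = -545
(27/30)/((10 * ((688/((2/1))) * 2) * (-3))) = -3/68800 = -0.00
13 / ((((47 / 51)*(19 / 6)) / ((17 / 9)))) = 7514 / 893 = 8.41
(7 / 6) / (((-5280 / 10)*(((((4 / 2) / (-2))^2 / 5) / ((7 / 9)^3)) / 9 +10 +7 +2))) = -12005 / 103485888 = -0.00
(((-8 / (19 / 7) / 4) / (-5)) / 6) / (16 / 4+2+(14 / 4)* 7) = 14 / 17385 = 0.00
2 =2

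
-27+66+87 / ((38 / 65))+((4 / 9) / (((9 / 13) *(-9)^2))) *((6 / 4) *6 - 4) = 46835737 / 249318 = 187.86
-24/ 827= -0.03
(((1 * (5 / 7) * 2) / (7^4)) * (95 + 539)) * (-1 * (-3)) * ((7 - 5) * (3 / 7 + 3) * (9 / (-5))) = -1643328 / 117649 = -13.97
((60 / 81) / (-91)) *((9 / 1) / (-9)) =20 / 2457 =0.01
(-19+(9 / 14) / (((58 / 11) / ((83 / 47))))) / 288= -0.07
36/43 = 0.84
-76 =-76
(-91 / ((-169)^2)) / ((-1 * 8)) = 7 / 17576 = 0.00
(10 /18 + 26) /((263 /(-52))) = -12428 /2367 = -5.25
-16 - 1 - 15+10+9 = -13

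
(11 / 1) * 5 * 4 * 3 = 660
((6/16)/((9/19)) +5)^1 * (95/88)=13205/2112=6.25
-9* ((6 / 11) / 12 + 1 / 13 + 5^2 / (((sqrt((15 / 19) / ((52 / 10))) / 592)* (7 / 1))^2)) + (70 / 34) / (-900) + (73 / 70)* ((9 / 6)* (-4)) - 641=-227287548788687 / 21441420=-10600396.28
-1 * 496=-496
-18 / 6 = -3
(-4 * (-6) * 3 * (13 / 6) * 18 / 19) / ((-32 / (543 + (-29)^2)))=-121446 / 19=-6391.89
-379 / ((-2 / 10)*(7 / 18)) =34110 / 7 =4872.86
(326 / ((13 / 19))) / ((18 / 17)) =52649 / 117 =449.99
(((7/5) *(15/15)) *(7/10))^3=117649/125000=0.94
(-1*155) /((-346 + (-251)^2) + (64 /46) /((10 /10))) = -115 /46487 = -0.00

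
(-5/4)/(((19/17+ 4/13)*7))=-221/1764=-0.13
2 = 2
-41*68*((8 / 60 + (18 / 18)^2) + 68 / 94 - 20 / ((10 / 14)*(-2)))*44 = -1371350288 / 705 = -1945177.71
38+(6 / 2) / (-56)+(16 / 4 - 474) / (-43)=117695 / 2408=48.88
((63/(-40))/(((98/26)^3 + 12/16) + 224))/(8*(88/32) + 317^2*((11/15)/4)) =-276822/902217545867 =-0.00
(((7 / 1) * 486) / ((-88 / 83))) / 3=-1069.57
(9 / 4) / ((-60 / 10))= -3 / 8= -0.38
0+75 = 75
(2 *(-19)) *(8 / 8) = -38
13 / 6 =2.17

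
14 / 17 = 0.82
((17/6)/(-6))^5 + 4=240444847/60466176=3.98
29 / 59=0.49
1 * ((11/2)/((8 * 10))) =0.07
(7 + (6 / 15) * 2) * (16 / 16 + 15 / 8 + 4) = 429 / 8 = 53.62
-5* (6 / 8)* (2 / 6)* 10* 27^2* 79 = -1439775 / 2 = -719887.50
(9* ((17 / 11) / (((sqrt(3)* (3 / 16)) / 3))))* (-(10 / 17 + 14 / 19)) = -170.25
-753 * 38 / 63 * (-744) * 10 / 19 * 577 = 718341920 / 7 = 102620274.29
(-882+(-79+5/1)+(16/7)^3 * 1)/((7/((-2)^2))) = -1295248/2401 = -539.46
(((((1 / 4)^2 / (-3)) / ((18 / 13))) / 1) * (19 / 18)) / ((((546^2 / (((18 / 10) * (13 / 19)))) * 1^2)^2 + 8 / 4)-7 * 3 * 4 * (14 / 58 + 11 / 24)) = -7163 / 26425931382342432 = -0.00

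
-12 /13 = -0.92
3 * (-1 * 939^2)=-2645163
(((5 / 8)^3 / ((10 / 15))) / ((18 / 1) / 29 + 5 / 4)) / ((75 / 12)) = 0.03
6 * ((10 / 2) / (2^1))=15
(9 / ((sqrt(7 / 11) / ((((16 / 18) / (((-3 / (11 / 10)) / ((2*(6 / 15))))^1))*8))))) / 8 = -176*sqrt(77) / 525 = -2.94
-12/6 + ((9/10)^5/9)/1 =-193439/100000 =-1.93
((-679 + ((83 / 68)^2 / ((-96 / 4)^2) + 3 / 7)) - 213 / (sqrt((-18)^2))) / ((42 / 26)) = -427.39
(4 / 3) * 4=16 / 3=5.33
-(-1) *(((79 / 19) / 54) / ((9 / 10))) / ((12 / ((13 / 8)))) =5135 / 443232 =0.01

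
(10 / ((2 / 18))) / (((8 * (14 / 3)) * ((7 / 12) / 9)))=3645 / 98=37.19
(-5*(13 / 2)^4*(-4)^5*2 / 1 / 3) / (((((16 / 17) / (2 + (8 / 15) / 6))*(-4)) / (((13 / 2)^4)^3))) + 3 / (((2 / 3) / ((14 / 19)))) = -10101689544009851424397 / 525312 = -19229885370998285.64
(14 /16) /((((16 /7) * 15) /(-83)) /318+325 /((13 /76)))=0.00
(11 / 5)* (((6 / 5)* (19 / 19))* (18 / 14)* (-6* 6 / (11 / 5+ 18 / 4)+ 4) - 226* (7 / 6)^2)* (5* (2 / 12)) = -143810579 / 253260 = -567.84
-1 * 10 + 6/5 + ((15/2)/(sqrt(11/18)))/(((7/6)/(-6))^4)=-44/5 + 37791360 * sqrt(22)/26411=6702.69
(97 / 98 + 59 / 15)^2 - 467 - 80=-1129638131 / 2160900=-522.76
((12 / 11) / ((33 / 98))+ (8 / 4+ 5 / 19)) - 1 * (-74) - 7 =166684 / 2299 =72.50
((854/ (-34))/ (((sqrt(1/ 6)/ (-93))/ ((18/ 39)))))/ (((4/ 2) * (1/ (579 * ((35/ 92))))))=2414230245 * sqrt(6)/ 20332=290853.44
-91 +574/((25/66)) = 35609/25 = 1424.36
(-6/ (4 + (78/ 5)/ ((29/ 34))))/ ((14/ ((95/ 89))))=-41325/ 2013536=-0.02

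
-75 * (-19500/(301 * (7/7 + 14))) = 97500/301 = 323.92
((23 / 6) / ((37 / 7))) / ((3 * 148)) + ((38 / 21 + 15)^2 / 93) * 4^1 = 5459604749 / 449174376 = 12.15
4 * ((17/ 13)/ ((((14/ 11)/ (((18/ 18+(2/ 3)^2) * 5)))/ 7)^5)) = 244363185584375/ 472392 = 517289000.63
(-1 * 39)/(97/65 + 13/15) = -1521/92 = -16.53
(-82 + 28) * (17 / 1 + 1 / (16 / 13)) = -7695 / 8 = -961.88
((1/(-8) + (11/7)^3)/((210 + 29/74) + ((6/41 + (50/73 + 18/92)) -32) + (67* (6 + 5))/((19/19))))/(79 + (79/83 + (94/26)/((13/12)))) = 40907841124345/831428222472817088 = 0.00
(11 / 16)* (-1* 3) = -33 / 16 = -2.06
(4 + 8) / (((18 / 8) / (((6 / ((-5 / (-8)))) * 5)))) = 256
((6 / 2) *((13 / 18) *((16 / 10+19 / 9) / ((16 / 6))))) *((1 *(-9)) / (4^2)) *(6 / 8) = -6513 / 5120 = -1.27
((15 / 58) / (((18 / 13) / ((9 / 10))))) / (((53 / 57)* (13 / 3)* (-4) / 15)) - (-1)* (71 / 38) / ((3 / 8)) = 4.83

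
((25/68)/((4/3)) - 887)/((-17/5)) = 1205945/4624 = 260.80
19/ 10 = 1.90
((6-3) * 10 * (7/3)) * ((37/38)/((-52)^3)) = -1295/2671552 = -0.00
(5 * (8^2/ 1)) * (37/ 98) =5920/ 49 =120.82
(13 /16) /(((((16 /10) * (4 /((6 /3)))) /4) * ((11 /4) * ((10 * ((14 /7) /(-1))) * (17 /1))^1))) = -13 /11968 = -0.00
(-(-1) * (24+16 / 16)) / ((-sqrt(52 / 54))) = -75 * sqrt(78) / 26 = -25.48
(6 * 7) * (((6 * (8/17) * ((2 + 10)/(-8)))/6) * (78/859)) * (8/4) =-78624/14603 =-5.38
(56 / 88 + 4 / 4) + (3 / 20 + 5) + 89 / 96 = 40727 / 5280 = 7.71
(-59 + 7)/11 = -52/11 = -4.73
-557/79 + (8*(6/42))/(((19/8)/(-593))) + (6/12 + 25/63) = -55131589/189126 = -291.51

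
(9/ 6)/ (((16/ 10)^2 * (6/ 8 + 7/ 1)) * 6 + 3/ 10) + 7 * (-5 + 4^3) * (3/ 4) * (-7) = -17250497/ 7956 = -2168.24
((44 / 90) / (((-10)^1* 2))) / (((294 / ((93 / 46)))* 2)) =-341 / 4057200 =-0.00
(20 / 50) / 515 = 2 / 2575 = 0.00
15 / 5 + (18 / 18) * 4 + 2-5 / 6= 49 / 6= 8.17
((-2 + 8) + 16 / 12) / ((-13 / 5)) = -110 / 39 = -2.82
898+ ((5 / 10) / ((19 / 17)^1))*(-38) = 881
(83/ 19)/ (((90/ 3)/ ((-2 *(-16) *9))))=3984/ 95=41.94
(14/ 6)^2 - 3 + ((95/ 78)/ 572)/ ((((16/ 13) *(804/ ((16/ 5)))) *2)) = 4496689/ 1839552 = 2.44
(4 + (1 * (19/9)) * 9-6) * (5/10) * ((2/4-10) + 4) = -187/4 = -46.75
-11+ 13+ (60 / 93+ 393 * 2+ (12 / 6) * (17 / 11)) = 269982 / 341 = 791.74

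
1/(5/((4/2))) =2/5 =0.40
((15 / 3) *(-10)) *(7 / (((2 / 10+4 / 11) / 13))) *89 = -22272250 / 31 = -718459.68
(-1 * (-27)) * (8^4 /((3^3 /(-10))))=-40960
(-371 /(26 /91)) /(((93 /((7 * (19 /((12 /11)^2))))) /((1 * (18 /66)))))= -3799411 /8928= -425.56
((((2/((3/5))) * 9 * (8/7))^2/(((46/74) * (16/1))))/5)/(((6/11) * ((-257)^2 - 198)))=48840/74214077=0.00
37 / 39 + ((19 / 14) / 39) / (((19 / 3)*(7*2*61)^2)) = 377785691 / 398206536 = 0.95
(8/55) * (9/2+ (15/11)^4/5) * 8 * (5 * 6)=29187648/161051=181.23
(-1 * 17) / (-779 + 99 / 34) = 578 / 26387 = 0.02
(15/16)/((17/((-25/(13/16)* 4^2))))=-6000/221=-27.15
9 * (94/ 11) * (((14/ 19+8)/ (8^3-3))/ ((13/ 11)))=140436/ 125723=1.12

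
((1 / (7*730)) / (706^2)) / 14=1 / 35658111440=0.00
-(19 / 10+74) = -759 / 10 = -75.90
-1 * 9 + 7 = -2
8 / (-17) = -8 / 17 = -0.47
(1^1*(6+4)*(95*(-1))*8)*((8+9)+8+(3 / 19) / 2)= -190600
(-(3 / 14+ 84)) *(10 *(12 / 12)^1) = -5895 / 7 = -842.14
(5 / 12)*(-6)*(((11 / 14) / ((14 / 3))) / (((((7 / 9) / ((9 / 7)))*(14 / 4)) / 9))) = -120285 / 67228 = -1.79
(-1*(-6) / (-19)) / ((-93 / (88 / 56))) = 22 / 4123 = 0.01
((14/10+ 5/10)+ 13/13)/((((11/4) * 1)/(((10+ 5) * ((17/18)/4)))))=493/132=3.73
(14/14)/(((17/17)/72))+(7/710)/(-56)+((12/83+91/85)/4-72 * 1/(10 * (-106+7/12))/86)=72.30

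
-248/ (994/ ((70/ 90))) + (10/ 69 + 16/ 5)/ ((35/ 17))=3679534/ 2571975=1.43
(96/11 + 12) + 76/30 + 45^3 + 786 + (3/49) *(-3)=743287012/8085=91934.08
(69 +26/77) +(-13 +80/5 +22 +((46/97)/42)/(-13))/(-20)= 28333337/416130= 68.09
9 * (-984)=-8856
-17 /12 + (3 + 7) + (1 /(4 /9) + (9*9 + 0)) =551 /6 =91.83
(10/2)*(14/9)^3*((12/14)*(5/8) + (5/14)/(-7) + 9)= 130130/729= 178.50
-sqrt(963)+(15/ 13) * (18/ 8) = 135/ 52 - 3 * sqrt(107) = -28.44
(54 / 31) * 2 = 108 / 31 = 3.48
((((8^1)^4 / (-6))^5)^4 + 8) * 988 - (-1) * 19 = 1664776706696552007320688181623462194097093668091880350735773725698211 / 3486784401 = 477453296572939442641692700000000000000000000000000000000000.00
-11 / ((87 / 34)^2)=-1.68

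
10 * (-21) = -210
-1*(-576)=576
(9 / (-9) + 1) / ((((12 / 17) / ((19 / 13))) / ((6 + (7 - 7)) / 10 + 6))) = 0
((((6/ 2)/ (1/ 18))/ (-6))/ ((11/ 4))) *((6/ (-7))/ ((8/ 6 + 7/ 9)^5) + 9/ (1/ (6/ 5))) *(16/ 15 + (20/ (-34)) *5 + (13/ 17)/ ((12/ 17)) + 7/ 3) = -400769205408/ 7366394525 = -54.41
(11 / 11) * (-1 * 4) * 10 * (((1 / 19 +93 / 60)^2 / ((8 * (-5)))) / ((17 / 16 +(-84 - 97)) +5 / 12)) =-158949 / 11109775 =-0.01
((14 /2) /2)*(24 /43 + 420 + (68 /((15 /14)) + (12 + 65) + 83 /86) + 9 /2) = 1278851 /645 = 1982.71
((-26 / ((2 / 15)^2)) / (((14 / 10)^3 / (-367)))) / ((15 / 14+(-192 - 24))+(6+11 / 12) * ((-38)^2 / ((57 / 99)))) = 134184375 / 11752601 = 11.42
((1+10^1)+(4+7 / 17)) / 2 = 131 / 17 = 7.71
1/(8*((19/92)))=23/38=0.61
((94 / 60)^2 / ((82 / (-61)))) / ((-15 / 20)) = 134749 / 55350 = 2.43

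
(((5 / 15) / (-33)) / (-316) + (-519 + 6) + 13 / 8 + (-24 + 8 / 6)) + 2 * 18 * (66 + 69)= 270666563 / 62568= 4325.96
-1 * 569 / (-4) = 569 / 4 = 142.25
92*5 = 460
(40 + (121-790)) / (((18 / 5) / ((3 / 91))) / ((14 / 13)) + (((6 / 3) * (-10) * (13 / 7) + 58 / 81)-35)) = -1783215 / 84974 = -20.99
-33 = -33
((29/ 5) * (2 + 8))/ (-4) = -29/ 2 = -14.50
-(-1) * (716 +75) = 791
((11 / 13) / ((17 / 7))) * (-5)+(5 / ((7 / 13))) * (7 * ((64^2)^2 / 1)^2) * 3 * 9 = 109171477092111482495 / 221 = 493988584127201278.26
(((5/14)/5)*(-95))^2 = 46.05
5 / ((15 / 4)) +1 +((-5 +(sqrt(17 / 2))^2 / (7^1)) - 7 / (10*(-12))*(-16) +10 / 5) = -27 / 70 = -0.39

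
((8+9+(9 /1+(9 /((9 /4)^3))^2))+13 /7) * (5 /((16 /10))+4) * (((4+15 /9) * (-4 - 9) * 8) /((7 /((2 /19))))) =-578165614 /321489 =-1798.40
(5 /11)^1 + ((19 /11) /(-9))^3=434186 /970299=0.45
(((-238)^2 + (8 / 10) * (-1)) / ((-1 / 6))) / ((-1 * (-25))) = -13594.37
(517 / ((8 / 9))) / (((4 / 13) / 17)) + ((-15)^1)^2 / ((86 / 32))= 44332659 / 1376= 32218.50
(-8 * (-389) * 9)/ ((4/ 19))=133038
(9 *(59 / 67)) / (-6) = -177 / 134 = -1.32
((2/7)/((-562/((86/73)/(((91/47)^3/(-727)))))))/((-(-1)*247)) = 6491221606/26726885324867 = 0.00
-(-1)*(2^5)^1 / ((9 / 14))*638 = 285824 / 9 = 31758.22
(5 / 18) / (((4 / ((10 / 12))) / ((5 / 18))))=125 / 7776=0.02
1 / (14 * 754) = 1 / 10556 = 0.00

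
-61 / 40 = -1.52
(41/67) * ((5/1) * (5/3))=1025/201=5.10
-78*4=-312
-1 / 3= -0.33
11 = 11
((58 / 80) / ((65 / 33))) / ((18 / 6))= 319 / 2600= 0.12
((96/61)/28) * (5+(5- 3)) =24/61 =0.39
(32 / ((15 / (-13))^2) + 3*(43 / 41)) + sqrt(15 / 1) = sqrt(15) + 250753 / 9225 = 31.05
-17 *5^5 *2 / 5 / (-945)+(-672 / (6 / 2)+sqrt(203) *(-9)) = -38086 / 189- 9 *sqrt(203) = -329.74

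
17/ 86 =0.20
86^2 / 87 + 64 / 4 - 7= 8179 / 87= 94.01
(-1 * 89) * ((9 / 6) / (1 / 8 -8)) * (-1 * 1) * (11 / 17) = -3916 / 357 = -10.97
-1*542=-542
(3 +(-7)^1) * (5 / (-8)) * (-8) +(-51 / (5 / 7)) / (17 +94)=-3819 / 185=-20.64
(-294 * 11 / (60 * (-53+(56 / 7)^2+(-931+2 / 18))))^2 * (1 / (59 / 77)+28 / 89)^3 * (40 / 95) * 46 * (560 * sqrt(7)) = 29834677576130872737600 * sqrt(7) / 188553857161633651729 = 418.63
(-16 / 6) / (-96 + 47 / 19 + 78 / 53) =8056 / 278097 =0.03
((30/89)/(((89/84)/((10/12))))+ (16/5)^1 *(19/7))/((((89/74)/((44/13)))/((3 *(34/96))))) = 8584693898/320760895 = 26.76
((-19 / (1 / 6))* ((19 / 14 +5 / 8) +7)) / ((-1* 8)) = 28671 / 224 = 128.00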